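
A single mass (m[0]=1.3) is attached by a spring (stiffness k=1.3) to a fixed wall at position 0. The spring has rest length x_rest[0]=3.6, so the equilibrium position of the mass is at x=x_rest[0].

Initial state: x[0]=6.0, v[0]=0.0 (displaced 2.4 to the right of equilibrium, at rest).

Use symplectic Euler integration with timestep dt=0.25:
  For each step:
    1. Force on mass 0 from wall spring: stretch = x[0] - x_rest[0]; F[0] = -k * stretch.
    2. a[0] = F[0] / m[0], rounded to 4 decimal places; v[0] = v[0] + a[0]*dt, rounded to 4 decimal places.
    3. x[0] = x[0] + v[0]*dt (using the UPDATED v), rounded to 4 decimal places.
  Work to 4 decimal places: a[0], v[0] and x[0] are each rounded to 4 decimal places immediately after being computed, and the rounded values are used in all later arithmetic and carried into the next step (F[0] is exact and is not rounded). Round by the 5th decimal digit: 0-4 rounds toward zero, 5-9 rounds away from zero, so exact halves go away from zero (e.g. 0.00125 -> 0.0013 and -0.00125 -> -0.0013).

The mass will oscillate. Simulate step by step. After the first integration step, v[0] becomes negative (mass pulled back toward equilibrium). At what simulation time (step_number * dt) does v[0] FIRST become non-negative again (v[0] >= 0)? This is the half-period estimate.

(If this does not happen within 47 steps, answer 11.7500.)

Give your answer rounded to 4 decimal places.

Step 0: x=[6.0000] v=[0.0000]
Step 1: x=[5.8500] v=[-0.6000]
Step 2: x=[5.5594] v=[-1.1625]
Step 3: x=[5.1463] v=[-1.6524]
Step 4: x=[4.6366] v=[-2.0390]
Step 5: x=[4.0621] v=[-2.2982]
Step 6: x=[3.4587] v=[-2.4137]
Step 7: x=[2.8641] v=[-2.3784]
Step 8: x=[2.3155] v=[-2.1944]
Step 9: x=[1.8472] v=[-1.8733]
Step 10: x=[1.4884] v=[-1.4351]
Step 11: x=[1.2616] v=[-0.9072]
Step 12: x=[1.1810] v=[-0.3226]
Step 13: x=[1.2516] v=[0.2822]
First v>=0 after going negative at step 13, time=3.2500

Answer: 3.2500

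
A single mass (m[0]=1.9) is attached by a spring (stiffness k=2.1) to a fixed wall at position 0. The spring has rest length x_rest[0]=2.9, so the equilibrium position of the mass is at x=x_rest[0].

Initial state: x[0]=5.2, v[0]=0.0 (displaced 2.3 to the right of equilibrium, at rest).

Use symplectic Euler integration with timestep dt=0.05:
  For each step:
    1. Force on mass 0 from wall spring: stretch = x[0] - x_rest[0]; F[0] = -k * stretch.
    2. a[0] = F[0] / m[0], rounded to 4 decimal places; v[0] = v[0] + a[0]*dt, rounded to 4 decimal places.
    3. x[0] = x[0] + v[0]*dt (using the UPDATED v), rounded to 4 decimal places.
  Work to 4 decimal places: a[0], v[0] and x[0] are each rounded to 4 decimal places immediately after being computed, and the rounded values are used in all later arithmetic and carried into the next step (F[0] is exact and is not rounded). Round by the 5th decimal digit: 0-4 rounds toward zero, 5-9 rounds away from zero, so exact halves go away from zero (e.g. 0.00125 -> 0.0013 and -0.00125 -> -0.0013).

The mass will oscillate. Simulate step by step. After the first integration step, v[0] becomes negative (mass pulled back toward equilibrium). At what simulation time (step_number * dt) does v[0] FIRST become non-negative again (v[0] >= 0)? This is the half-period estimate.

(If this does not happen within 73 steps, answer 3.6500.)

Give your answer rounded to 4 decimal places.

Step 0: x=[5.2000] v=[0.0000]
Step 1: x=[5.1936] v=[-0.1271]
Step 2: x=[5.1809] v=[-0.2539]
Step 3: x=[5.1619] v=[-0.3800]
Step 4: x=[5.1367] v=[-0.5050]
Step 5: x=[5.1053] v=[-0.6286]
Step 6: x=[5.0678] v=[-0.7505]
Step 7: x=[5.0243] v=[-0.8703]
Step 8: x=[4.9749] v=[-0.9877]
Step 9: x=[4.9198] v=[-1.1024]
Step 10: x=[4.8591] v=[-1.2140]
Step 11: x=[4.7930] v=[-1.3223]
Step 12: x=[4.7217] v=[-1.4269]
Step 13: x=[4.6453] v=[-1.5276]
Step 14: x=[4.5641] v=[-1.6241]
Step 15: x=[4.4783] v=[-1.7161]
Step 16: x=[4.3881] v=[-1.8033]
Step 17: x=[4.2938] v=[-1.8855]
Step 18: x=[4.1957] v=[-1.9625]
Step 19: x=[4.0940] v=[-2.0341]
Step 20: x=[3.9890] v=[-2.1001]
Step 21: x=[3.8810] v=[-2.1603]
Step 22: x=[3.7703] v=[-2.2145]
Step 23: x=[3.6572] v=[-2.2626]
Step 24: x=[3.5420] v=[-2.3044]
Step 25: x=[3.4250] v=[-2.3399]
Step 26: x=[3.3066] v=[-2.3689]
Step 27: x=[3.1870] v=[-2.3914]
Step 28: x=[3.0666] v=[-2.4073]
Step 29: x=[2.9458] v=[-2.4165]
Step 30: x=[2.8249] v=[-2.4190]
Step 31: x=[2.7042] v=[-2.4149]
Step 32: x=[2.5840] v=[-2.4041]
Step 33: x=[2.4647] v=[-2.3866]
Step 34: x=[2.3466] v=[-2.3625]
Step 35: x=[2.2300] v=[-2.3319]
Step 36: x=[2.1153] v=[-2.2949]
Step 37: x=[2.0027] v=[-2.2515]
Step 38: x=[1.8926] v=[-2.2019]
Step 39: x=[1.7853] v=[-2.1462]
Step 40: x=[1.6811] v=[-2.0846]
Step 41: x=[1.5802] v=[-2.0172]
Step 42: x=[1.4830] v=[-1.9443]
Step 43: x=[1.3897] v=[-1.8660]
Step 44: x=[1.3006] v=[-1.7825]
Step 45: x=[1.2159] v=[-1.6941]
Step 46: x=[1.1359] v=[-1.6010]
Step 47: x=[1.0607] v=[-1.5035]
Step 48: x=[0.9906] v=[-1.4019]
Step 49: x=[0.9258] v=[-1.2964]
Step 50: x=[0.8664] v=[-1.1873]
Step 51: x=[0.8127] v=[-1.0749]
Step 52: x=[0.7647] v=[-0.9596]
Step 53: x=[0.7226] v=[-0.8416]
Step 54: x=[0.6865] v=[-0.7213]
Step 55: x=[0.6566] v=[-0.5990]
Step 56: x=[0.6329] v=[-0.4750]
Step 57: x=[0.6154] v=[-0.3497]
Step 58: x=[0.6042] v=[-0.2234]
Step 59: x=[0.5994] v=[-0.0965]
Step 60: x=[0.6009] v=[0.0306]
First v>=0 after going negative at step 60, time=3.0000

Answer: 3.0000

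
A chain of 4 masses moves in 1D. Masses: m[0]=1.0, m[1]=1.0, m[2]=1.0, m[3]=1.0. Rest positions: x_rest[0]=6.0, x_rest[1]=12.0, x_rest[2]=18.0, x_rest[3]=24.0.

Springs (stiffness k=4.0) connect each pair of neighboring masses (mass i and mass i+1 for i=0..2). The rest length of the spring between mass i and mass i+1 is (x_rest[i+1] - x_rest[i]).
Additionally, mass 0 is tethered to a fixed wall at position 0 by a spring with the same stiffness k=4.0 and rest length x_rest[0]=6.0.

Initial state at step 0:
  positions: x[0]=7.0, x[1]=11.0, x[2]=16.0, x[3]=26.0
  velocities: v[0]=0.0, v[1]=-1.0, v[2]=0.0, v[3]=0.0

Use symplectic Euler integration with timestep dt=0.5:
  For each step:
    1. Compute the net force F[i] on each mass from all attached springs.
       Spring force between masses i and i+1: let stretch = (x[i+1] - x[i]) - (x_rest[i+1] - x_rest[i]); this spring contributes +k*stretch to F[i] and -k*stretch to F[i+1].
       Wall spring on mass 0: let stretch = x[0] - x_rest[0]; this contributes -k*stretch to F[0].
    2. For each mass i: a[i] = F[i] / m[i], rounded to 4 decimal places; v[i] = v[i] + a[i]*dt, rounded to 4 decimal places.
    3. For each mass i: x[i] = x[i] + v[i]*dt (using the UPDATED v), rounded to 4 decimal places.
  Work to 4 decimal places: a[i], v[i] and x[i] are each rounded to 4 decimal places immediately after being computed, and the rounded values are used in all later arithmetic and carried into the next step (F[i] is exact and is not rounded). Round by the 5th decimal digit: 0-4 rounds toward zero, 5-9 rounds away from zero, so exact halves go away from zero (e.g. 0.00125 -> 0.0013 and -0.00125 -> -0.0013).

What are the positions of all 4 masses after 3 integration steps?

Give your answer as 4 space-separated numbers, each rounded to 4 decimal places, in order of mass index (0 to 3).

Step 0: x=[7.0000 11.0000 16.0000 26.0000] v=[0.0000 -1.0000 0.0000 0.0000]
Step 1: x=[4.0000 11.5000 21.0000 22.0000] v=[-6.0000 1.0000 10.0000 -8.0000]
Step 2: x=[4.5000 14.0000 17.5000 23.0000] v=[1.0000 5.0000 -7.0000 2.0000]
Step 3: x=[10.0000 10.5000 16.0000 24.5000] v=[11.0000 -7.0000 -3.0000 3.0000]

Answer: 10.0000 10.5000 16.0000 24.5000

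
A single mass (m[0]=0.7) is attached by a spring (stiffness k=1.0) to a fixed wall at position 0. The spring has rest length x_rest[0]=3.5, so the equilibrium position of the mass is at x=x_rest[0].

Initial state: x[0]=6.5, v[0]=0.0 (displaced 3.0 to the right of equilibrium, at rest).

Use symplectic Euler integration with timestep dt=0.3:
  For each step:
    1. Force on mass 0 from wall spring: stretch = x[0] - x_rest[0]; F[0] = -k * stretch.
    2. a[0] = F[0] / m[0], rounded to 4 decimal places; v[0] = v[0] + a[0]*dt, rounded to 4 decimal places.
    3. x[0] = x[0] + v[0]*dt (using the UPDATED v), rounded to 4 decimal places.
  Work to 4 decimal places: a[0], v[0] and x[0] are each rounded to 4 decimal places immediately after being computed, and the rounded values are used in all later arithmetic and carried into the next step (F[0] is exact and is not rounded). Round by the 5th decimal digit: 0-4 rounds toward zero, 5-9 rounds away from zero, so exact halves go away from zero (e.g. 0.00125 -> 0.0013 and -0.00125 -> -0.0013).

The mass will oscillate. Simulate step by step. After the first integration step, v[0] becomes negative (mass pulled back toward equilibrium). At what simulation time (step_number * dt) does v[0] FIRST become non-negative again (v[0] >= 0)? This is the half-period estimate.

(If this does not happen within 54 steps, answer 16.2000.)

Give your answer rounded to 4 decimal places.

Step 0: x=[6.5000] v=[0.0000]
Step 1: x=[6.1143] v=[-1.2857]
Step 2: x=[5.3925] v=[-2.4061]
Step 3: x=[4.4273] v=[-3.2172]
Step 4: x=[3.3429] v=[-3.6146]
Step 5: x=[2.2787] v=[-3.5473]
Step 6: x=[1.3715] v=[-3.0239]
Step 7: x=[0.7380] v=[-2.1117]
Step 8: x=[0.4596] v=[-0.9280]
Step 9: x=[0.5721] v=[0.3750]
First v>=0 after going negative at step 9, time=2.7000

Answer: 2.7000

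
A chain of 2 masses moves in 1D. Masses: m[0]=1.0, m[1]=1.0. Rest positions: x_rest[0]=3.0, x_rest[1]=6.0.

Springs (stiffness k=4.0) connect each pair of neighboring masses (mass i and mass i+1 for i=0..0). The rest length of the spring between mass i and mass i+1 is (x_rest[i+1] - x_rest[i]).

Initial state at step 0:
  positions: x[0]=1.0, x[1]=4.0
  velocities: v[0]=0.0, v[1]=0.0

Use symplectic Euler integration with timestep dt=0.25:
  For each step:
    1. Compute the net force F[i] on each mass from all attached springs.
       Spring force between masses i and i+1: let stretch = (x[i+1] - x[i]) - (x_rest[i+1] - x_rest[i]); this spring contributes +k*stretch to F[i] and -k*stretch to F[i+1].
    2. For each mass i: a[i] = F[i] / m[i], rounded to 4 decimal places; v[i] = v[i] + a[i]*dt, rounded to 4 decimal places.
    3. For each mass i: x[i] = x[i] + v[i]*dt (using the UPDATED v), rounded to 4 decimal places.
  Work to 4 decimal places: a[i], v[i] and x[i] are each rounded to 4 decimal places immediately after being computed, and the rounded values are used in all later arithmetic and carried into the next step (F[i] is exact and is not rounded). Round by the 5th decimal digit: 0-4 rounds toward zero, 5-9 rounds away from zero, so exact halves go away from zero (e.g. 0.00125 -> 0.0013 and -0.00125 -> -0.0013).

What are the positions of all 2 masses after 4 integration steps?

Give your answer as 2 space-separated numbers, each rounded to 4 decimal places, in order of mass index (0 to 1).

Step 0: x=[1.0000 4.0000] v=[0.0000 0.0000]
Step 1: x=[1.0000 4.0000] v=[0.0000 0.0000]
Step 2: x=[1.0000 4.0000] v=[0.0000 0.0000]
Step 3: x=[1.0000 4.0000] v=[0.0000 0.0000]
Step 4: x=[1.0000 4.0000] v=[0.0000 0.0000]

Answer: 1.0000 4.0000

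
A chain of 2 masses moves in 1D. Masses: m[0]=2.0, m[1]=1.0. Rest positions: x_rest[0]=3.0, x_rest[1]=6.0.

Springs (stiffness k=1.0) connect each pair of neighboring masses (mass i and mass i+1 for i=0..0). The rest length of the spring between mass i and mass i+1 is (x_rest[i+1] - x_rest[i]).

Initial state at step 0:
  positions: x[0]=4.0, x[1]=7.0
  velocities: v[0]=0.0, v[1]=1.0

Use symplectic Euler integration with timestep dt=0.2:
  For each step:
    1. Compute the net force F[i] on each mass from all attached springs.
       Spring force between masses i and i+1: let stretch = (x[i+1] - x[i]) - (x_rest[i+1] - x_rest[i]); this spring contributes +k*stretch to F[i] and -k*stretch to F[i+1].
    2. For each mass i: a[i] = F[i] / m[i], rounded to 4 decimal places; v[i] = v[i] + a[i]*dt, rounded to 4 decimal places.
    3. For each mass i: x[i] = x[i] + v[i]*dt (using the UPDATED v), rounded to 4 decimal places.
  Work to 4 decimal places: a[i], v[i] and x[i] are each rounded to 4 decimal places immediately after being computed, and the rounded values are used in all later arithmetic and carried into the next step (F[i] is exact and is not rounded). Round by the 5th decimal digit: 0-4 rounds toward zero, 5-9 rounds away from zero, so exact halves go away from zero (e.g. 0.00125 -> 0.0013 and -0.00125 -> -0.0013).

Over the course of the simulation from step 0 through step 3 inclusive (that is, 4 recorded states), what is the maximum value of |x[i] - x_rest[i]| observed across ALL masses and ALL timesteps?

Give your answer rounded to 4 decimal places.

Answer: 1.5685

Derivation:
Step 0: x=[4.0000 7.0000] v=[0.0000 1.0000]
Step 1: x=[4.0000 7.2000] v=[0.0000 1.0000]
Step 2: x=[4.0040 7.3920] v=[0.0200 0.9600]
Step 3: x=[4.0158 7.5685] v=[0.0588 0.8824]
Max displacement = 1.5685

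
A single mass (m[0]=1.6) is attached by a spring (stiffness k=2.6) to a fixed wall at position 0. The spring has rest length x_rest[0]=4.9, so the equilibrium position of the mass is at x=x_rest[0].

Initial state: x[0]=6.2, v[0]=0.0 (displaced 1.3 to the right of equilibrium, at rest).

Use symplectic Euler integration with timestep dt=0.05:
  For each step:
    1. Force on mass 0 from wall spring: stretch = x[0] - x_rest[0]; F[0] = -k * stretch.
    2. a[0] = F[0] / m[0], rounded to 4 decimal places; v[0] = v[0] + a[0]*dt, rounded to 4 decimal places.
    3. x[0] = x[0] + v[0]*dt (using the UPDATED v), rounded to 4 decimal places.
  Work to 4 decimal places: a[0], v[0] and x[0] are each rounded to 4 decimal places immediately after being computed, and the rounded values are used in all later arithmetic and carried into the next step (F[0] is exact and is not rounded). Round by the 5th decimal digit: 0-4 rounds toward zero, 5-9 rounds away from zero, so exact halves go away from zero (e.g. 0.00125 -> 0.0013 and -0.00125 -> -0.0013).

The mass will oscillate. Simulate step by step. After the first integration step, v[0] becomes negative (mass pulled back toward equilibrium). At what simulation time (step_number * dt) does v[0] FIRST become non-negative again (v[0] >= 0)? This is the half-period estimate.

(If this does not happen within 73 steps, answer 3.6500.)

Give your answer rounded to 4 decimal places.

Step 0: x=[6.2000] v=[0.0000]
Step 1: x=[6.1947] v=[-0.1056]
Step 2: x=[6.1842] v=[-0.2108]
Step 3: x=[6.1684] v=[-0.3151]
Step 4: x=[6.1475] v=[-0.4182]
Step 5: x=[6.1215] v=[-0.5196]
Step 6: x=[6.0906] v=[-0.6188]
Step 7: x=[6.0548] v=[-0.7155]
Step 8: x=[6.0143] v=[-0.8093]
Step 9: x=[5.9693] v=[-0.8998]
Step 10: x=[5.9200] v=[-0.9867]
Step 11: x=[5.8665] v=[-1.0696]
Step 12: x=[5.8091] v=[-1.1481]
Step 13: x=[5.7480] v=[-1.2220]
Step 14: x=[5.6835] v=[-1.2909]
Step 15: x=[5.6158] v=[-1.3546]
Step 16: x=[5.5452] v=[-1.4128]
Step 17: x=[5.4719] v=[-1.4652]
Step 18: x=[5.3963] v=[-1.5117]
Step 19: x=[5.3187] v=[-1.5520]
Step 20: x=[5.2394] v=[-1.5860]
Step 21: x=[5.1587] v=[-1.6136]
Step 22: x=[5.0770] v=[-1.6346]
Step 23: x=[4.9946] v=[-1.6490]
Step 24: x=[4.9118] v=[-1.6567]
Step 25: x=[4.8289] v=[-1.6577]
Step 26: x=[4.7463] v=[-1.6519]
Step 27: x=[4.6643] v=[-1.6394]
Step 28: x=[4.5833] v=[-1.6203]
Step 29: x=[4.5036] v=[-1.5946]
Step 30: x=[4.4255] v=[-1.5624]
Step 31: x=[4.3493] v=[-1.5238]
Step 32: x=[4.2753] v=[-1.4791]
Step 33: x=[4.2039] v=[-1.4283]
Step 34: x=[4.1353] v=[-1.3717]
Step 35: x=[4.0698] v=[-1.3096]
Step 36: x=[4.0077] v=[-1.2421]
Step 37: x=[3.9492] v=[-1.1696]
Step 38: x=[3.8946] v=[-1.0923]
Step 39: x=[3.8441] v=[-1.0106]
Step 40: x=[3.7979] v=[-0.9248]
Step 41: x=[3.7561] v=[-0.8353]
Step 42: x=[3.7190] v=[-0.7424]
Step 43: x=[3.6867] v=[-0.6464]
Step 44: x=[3.6593] v=[-0.5478]
Step 45: x=[3.6370] v=[-0.4470]
Step 46: x=[3.6198] v=[-0.3444]
Step 47: x=[3.6078] v=[-0.2404]
Step 48: x=[3.6010] v=[-0.1354]
Step 49: x=[3.5995] v=[-0.0299]
Step 50: x=[3.6033] v=[0.0758]
First v>=0 after going negative at step 50, time=2.5000

Answer: 2.5000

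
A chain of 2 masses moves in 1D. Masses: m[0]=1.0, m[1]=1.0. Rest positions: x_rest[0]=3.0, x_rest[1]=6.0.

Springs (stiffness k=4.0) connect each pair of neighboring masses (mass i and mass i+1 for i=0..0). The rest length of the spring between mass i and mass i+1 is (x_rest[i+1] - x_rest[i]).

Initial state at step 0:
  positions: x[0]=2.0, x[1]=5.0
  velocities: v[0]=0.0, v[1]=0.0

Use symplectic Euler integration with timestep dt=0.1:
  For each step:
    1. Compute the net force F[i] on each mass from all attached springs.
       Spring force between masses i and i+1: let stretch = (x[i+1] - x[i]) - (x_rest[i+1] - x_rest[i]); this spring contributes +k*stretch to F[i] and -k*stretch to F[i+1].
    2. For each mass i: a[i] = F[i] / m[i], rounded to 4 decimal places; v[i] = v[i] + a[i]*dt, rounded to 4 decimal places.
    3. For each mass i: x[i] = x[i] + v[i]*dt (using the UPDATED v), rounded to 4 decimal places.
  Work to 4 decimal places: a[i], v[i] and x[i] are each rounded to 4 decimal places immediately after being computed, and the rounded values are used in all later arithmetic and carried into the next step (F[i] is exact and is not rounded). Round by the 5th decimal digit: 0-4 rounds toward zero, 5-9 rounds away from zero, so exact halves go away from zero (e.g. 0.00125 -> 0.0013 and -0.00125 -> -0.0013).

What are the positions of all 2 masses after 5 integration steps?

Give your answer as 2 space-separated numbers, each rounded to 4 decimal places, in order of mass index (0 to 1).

Answer: 2.0000 5.0000

Derivation:
Step 0: x=[2.0000 5.0000] v=[0.0000 0.0000]
Step 1: x=[2.0000 5.0000] v=[0.0000 0.0000]
Step 2: x=[2.0000 5.0000] v=[0.0000 0.0000]
Step 3: x=[2.0000 5.0000] v=[0.0000 0.0000]
Step 4: x=[2.0000 5.0000] v=[0.0000 0.0000]
Step 5: x=[2.0000 5.0000] v=[0.0000 0.0000]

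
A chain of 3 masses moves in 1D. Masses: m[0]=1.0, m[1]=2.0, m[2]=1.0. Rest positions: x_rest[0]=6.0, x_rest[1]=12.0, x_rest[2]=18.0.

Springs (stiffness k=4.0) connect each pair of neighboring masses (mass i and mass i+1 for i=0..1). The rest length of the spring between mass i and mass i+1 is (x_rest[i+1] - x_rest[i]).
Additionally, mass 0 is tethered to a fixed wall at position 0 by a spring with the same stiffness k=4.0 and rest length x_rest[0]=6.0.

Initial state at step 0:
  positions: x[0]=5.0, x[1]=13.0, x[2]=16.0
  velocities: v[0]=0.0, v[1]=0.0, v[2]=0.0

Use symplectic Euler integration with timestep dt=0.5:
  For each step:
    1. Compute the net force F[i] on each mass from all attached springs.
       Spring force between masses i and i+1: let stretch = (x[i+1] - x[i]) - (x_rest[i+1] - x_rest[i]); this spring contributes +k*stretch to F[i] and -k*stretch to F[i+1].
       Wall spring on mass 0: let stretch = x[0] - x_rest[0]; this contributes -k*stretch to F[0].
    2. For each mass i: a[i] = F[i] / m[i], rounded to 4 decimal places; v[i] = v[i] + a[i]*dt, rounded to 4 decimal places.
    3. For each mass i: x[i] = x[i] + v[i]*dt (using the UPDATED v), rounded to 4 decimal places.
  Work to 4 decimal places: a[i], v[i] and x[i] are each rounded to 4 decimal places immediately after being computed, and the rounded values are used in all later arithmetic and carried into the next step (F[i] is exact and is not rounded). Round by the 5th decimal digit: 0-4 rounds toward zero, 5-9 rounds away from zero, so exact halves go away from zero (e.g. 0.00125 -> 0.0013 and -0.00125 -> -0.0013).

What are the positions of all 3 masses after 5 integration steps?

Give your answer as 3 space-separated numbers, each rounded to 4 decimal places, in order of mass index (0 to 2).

Step 0: x=[5.0000 13.0000 16.0000] v=[0.0000 0.0000 0.0000]
Step 1: x=[8.0000 10.5000 19.0000] v=[6.0000 -5.0000 6.0000]
Step 2: x=[5.5000 11.0000 19.5000] v=[-5.0000 1.0000 1.0000]
Step 3: x=[3.0000 13.0000 17.5000] v=[-5.0000 4.0000 -4.0000]
Step 4: x=[7.5000 12.2500 17.0000] v=[9.0000 -1.5000 -1.0000]
Step 5: x=[9.2500 11.5000 17.7500] v=[3.5000 -1.5000 1.5000]

Answer: 9.2500 11.5000 17.7500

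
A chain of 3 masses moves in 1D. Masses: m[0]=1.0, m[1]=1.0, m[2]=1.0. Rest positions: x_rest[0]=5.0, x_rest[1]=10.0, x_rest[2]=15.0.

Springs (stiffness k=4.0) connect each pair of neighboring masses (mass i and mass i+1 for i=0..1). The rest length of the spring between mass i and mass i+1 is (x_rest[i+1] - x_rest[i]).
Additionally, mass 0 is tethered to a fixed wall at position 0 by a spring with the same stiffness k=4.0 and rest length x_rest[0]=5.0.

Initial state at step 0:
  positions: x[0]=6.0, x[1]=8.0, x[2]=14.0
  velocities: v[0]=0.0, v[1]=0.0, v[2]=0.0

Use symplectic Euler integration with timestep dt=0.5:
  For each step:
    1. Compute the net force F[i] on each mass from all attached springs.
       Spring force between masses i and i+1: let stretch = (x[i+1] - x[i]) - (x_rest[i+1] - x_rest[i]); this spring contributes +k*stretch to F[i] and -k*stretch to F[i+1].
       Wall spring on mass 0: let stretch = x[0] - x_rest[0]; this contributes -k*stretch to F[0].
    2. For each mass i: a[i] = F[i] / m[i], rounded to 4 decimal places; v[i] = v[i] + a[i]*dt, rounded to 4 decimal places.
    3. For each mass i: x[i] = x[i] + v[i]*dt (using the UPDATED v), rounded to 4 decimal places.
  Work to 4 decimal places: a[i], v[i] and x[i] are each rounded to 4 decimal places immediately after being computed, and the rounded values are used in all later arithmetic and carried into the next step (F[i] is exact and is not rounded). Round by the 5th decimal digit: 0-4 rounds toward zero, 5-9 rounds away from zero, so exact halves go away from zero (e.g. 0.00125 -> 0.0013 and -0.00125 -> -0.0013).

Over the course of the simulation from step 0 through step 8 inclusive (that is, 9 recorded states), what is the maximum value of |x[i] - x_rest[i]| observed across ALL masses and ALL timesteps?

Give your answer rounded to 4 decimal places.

Step 0: x=[6.0000 8.0000 14.0000] v=[0.0000 0.0000 0.0000]
Step 1: x=[2.0000 12.0000 13.0000] v=[-8.0000 8.0000 -2.0000]
Step 2: x=[6.0000 7.0000 16.0000] v=[8.0000 -10.0000 6.0000]
Step 3: x=[5.0000 10.0000 15.0000] v=[-2.0000 6.0000 -2.0000]
Step 4: x=[4.0000 13.0000 14.0000] v=[-2.0000 6.0000 -2.0000]
Step 5: x=[8.0000 8.0000 17.0000] v=[8.0000 -10.0000 6.0000]
Step 6: x=[4.0000 12.0000 16.0000] v=[-8.0000 8.0000 -2.0000]
Step 7: x=[4.0000 12.0000 16.0000] v=[0.0000 0.0000 0.0000]
Step 8: x=[8.0000 8.0000 17.0000] v=[8.0000 -8.0000 2.0000]
Max displacement = 3.0000

Answer: 3.0000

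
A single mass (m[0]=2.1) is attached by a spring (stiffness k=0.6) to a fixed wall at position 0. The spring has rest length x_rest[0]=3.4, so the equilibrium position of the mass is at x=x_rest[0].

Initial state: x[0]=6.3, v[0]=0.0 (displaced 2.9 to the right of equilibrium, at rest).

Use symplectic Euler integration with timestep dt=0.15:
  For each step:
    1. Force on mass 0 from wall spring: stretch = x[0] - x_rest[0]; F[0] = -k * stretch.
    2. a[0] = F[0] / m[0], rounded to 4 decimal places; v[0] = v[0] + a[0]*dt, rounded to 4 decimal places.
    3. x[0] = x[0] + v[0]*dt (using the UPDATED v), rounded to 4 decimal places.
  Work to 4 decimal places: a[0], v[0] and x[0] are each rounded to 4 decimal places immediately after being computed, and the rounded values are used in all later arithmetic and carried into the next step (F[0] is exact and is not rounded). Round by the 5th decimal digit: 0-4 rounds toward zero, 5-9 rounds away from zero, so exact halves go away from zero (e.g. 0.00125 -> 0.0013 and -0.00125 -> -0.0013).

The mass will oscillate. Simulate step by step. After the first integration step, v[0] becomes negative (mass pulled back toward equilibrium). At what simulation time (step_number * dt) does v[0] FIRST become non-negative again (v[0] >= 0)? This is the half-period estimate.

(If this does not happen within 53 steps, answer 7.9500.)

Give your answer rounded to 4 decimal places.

Step 0: x=[6.3000] v=[0.0000]
Step 1: x=[6.2814] v=[-0.1243]
Step 2: x=[6.2442] v=[-0.2478]
Step 3: x=[6.1887] v=[-0.3697]
Step 4: x=[6.1153] v=[-0.4892]
Step 5: x=[6.0245] v=[-0.6056]
Step 6: x=[5.9168] v=[-0.7181]
Step 7: x=[5.7929] v=[-0.8260]
Step 8: x=[5.6536] v=[-0.9286]
Step 9: x=[5.4998] v=[-1.0252]
Step 10: x=[5.3325] v=[-1.1152]
Step 11: x=[5.1528] v=[-1.1980]
Step 12: x=[4.9618] v=[-1.2731]
Step 13: x=[4.7608] v=[-1.3400]
Step 14: x=[4.5511] v=[-1.3983]
Step 15: x=[4.3340] v=[-1.4476]
Step 16: x=[4.1109] v=[-1.4876]
Step 17: x=[3.8832] v=[-1.5181]
Step 18: x=[3.6524] v=[-1.5388]
Step 19: x=[3.4200] v=[-1.5496]
Step 20: x=[3.1874] v=[-1.5505]
Step 21: x=[2.9562] v=[-1.5414]
Step 22: x=[2.7278] v=[-1.5224]
Step 23: x=[2.5038] v=[-1.4936]
Step 24: x=[2.2855] v=[-1.4552]
Step 25: x=[2.0744] v=[-1.4074]
Step 26: x=[1.8718] v=[-1.3506]
Step 27: x=[1.6790] v=[-1.2851]
Step 28: x=[1.4973] v=[-1.2113]
Step 29: x=[1.3278] v=[-1.1298]
Step 30: x=[1.1717] v=[-1.0410]
Step 31: x=[1.0299] v=[-0.9455]
Step 32: x=[0.9033] v=[-0.8439]
Step 33: x=[0.7928] v=[-0.7369]
Step 34: x=[0.6990] v=[-0.6252]
Step 35: x=[0.6226] v=[-0.5094]
Step 36: x=[0.5640] v=[-0.3904]
Step 37: x=[0.5237] v=[-0.2689]
Step 38: x=[0.5019] v=[-0.1456]
Step 39: x=[0.4987] v=[-0.0214]
Step 40: x=[0.5141] v=[0.1029]
First v>=0 after going negative at step 40, time=6.0000

Answer: 6.0000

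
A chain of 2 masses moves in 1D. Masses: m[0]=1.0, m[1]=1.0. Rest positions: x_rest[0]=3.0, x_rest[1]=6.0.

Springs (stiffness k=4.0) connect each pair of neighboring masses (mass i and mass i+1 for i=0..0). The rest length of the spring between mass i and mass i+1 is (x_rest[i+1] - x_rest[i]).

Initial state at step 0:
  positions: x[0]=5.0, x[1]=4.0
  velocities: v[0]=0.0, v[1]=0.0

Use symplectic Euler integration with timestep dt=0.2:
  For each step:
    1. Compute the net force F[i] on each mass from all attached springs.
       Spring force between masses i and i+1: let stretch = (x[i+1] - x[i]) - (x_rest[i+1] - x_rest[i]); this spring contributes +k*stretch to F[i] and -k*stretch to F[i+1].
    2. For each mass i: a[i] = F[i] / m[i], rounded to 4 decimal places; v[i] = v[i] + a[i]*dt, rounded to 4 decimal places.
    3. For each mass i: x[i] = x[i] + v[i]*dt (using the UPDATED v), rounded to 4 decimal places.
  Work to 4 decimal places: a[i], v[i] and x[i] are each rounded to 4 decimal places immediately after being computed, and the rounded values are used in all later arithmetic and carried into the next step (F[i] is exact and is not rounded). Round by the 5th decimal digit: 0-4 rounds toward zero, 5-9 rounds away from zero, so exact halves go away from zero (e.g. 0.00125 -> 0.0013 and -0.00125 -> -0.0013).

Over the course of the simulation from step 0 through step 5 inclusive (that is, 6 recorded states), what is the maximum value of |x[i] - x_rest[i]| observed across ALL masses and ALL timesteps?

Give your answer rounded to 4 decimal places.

Answer: 2.0850

Derivation:
Step 0: x=[5.0000 4.0000] v=[0.0000 0.0000]
Step 1: x=[4.3600 4.6400] v=[-3.2000 3.2000]
Step 2: x=[3.2848 5.7152] v=[-5.3760 5.3760]
Step 3: x=[2.1185 6.8815] v=[-5.8317 5.8317]
Step 4: x=[1.2342 7.7658] v=[-4.4213 4.4213]
Step 5: x=[0.9150 8.0850] v=[-1.5960 1.5960]
Max displacement = 2.0850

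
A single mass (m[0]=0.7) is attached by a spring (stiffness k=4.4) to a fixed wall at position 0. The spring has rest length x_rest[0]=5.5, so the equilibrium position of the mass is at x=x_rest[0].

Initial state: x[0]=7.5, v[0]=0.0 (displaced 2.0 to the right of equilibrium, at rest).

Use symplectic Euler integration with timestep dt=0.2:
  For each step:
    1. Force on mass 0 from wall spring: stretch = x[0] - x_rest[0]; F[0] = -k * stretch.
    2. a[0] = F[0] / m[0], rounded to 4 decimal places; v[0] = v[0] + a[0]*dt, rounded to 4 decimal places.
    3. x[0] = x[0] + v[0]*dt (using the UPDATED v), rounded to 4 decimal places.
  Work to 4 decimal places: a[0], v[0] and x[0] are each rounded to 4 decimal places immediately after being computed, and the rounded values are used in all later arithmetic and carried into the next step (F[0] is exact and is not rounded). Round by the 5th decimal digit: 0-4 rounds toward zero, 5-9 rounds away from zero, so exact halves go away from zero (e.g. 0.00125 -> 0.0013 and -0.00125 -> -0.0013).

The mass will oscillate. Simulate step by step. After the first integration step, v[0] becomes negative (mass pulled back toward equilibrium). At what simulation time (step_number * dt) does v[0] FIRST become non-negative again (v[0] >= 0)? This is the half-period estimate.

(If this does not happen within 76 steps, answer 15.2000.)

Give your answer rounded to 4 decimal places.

Step 0: x=[7.5000] v=[0.0000]
Step 1: x=[6.9971] v=[-2.5143]
Step 2: x=[6.1178] v=[-4.3964]
Step 3: x=[5.0832] v=[-5.1731]
Step 4: x=[4.1534] v=[-4.6491]
Step 5: x=[3.5622] v=[-2.9562]
Step 6: x=[3.4582] v=[-0.5201]
Step 7: x=[3.8675] v=[2.0467]
First v>=0 after going negative at step 7, time=1.4000

Answer: 1.4000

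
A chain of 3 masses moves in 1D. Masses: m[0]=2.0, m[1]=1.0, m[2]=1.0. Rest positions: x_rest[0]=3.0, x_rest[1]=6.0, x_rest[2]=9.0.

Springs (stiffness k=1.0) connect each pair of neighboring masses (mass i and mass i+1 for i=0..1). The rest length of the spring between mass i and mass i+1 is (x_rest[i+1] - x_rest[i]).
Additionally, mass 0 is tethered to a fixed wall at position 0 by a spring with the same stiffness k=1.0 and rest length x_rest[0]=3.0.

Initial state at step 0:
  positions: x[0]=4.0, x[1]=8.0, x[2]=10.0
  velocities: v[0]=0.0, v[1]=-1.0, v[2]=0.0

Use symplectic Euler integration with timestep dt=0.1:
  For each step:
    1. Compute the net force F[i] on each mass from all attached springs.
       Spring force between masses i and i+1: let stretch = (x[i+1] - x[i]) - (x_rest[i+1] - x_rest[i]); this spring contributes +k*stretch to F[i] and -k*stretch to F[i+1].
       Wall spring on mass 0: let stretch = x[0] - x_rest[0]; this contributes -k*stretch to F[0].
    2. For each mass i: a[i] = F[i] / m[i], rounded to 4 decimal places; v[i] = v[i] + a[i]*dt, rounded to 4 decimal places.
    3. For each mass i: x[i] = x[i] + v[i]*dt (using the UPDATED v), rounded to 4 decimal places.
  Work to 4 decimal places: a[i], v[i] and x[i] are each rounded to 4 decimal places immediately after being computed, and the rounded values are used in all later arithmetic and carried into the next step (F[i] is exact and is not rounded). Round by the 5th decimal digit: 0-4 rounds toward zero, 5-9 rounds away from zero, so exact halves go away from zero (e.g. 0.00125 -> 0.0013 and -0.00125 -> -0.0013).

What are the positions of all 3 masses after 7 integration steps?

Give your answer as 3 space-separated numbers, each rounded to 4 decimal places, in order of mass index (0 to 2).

Step 0: x=[4.0000 8.0000 10.0000] v=[0.0000 -1.0000 0.0000]
Step 1: x=[4.0000 7.8800 10.0100] v=[0.0000 -1.2000 0.1000]
Step 2: x=[3.9994 7.7425 10.0287] v=[-0.0060 -1.3750 0.1870]
Step 3: x=[3.9975 7.5904 10.0545] v=[-0.0188 -1.5207 0.2584]
Step 4: x=[3.9936 7.4270 10.0857] v=[-0.0390 -1.6336 0.3120]
Step 5: x=[3.9869 7.2559 10.1203] v=[-0.0670 -1.7111 0.3461]
Step 6: x=[3.9766 7.0807 10.1563] v=[-0.1029 -1.7516 0.3597]
Step 7: x=[3.9620 6.9053 10.1915] v=[-0.1465 -1.7545 0.3521]

Answer: 3.9620 6.9053 10.1915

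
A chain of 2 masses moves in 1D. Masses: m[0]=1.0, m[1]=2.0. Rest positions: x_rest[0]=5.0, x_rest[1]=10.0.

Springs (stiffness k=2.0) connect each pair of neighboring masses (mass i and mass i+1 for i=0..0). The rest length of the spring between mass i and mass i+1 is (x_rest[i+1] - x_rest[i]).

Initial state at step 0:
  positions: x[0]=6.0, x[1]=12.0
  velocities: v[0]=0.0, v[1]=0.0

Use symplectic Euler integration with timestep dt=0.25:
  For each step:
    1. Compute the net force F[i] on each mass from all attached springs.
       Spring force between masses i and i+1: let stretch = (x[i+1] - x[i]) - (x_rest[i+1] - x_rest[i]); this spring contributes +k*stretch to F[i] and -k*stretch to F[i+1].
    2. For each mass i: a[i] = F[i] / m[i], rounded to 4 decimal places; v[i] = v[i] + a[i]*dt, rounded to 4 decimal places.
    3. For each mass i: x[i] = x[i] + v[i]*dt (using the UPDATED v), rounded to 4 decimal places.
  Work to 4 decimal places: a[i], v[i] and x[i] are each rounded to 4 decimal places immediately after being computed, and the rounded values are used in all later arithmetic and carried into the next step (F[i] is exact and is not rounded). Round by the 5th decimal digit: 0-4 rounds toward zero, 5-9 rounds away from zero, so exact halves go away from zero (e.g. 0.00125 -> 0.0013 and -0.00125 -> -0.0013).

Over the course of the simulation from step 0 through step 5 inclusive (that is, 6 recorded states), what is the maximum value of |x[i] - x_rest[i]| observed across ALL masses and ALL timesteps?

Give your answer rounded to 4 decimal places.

Answer: 2.1706

Derivation:
Step 0: x=[6.0000 12.0000] v=[0.0000 0.0000]
Step 1: x=[6.1250 11.9375] v=[0.5000 -0.2500]
Step 2: x=[6.3516 11.8242] v=[0.9063 -0.4531]
Step 3: x=[6.6373 11.6814] v=[1.1426 -0.5713]
Step 4: x=[6.9285 11.5358] v=[1.1647 -0.5823]
Step 5: x=[7.1706 11.4148] v=[0.9684 -0.4841]
Max displacement = 2.1706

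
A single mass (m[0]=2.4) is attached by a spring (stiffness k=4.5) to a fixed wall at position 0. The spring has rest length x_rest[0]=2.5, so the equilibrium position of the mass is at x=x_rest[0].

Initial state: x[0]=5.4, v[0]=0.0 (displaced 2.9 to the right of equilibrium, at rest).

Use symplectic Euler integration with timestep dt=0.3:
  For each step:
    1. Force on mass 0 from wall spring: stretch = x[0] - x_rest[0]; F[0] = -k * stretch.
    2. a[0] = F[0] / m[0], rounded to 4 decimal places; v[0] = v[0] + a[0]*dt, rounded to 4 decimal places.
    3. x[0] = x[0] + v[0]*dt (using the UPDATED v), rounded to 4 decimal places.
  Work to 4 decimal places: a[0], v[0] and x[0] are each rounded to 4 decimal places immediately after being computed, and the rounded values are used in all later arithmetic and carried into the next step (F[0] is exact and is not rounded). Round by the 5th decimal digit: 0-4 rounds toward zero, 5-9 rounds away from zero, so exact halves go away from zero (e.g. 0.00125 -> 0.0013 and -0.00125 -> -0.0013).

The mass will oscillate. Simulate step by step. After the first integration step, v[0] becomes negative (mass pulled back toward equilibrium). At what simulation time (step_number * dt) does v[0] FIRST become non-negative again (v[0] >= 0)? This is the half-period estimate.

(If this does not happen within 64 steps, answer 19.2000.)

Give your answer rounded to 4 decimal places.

Step 0: x=[5.4000] v=[0.0000]
Step 1: x=[4.9106] v=[-1.6313]
Step 2: x=[4.0144] v=[-2.9873]
Step 3: x=[2.8626] v=[-3.8392]
Step 4: x=[1.6496] v=[-4.0432]
Step 5: x=[0.5801] v=[-3.5649]
Step 6: x=[-0.1654] v=[-2.4850]
Step 7: x=[-0.4611] v=[-0.9857]
Step 8: x=[-0.2571] v=[0.6799]
First v>=0 after going negative at step 8, time=2.4000

Answer: 2.4000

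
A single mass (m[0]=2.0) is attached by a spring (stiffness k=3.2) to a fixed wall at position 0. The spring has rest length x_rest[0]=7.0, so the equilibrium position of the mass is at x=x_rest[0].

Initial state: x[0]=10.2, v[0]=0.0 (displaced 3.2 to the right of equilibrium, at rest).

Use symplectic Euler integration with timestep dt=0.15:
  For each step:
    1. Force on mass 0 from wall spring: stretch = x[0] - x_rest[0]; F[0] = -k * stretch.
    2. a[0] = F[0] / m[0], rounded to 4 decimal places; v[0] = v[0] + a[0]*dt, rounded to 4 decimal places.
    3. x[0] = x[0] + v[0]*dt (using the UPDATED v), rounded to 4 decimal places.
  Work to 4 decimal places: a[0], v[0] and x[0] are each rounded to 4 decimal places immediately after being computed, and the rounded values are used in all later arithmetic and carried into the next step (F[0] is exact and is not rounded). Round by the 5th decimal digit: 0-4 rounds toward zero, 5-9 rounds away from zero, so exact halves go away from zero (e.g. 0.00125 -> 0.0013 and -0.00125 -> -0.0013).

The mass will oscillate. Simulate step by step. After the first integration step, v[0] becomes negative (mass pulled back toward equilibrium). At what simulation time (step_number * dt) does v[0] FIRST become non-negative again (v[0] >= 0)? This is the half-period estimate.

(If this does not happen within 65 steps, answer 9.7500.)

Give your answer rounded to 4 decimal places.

Answer: 2.5500

Derivation:
Step 0: x=[10.2000] v=[0.0000]
Step 1: x=[10.0848] v=[-0.7680]
Step 2: x=[9.8585] v=[-1.5084]
Step 3: x=[9.5293] v=[-2.1944]
Step 4: x=[9.1091] v=[-2.8014]
Step 5: x=[8.6130] v=[-3.3076]
Step 6: x=[8.0588] v=[-3.6947]
Step 7: x=[7.4665] v=[-3.9488]
Step 8: x=[6.8574] v=[-4.0608]
Step 9: x=[6.2534] v=[-4.0266]
Step 10: x=[5.6763] v=[-3.8474]
Step 11: x=[5.1468] v=[-3.5297]
Step 12: x=[4.6841] v=[-3.0849]
Step 13: x=[4.3047] v=[-2.5291]
Step 14: x=[4.0224] v=[-1.8822]
Step 15: x=[3.8473] v=[-1.1676]
Step 16: x=[3.7857] v=[-0.4110]
Step 17: x=[3.8398] v=[0.3604]
First v>=0 after going negative at step 17, time=2.5500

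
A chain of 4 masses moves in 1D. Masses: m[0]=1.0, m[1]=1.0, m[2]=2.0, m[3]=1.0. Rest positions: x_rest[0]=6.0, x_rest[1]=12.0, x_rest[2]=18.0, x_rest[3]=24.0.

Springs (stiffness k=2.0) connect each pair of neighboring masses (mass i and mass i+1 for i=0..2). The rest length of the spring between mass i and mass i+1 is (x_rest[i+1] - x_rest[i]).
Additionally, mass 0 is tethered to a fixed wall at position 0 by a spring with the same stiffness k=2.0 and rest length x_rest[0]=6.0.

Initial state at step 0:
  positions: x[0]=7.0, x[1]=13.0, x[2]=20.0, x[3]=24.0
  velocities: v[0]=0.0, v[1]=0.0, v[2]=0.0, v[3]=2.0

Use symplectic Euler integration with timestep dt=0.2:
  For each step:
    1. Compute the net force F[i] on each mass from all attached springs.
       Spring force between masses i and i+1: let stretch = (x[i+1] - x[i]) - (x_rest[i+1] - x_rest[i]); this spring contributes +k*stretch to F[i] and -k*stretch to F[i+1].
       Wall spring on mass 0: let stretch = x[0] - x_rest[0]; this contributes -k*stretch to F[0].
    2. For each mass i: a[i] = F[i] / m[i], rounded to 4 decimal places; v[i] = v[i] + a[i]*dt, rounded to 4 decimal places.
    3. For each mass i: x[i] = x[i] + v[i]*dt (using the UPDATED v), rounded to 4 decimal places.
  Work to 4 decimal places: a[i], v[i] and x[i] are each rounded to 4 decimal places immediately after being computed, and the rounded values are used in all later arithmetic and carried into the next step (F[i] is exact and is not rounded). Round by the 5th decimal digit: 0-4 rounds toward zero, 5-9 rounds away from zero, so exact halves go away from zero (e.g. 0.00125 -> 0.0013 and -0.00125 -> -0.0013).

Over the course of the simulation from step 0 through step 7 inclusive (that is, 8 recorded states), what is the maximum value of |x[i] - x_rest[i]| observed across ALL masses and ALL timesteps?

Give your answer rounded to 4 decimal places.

Step 0: x=[7.0000 13.0000 20.0000 24.0000] v=[0.0000 0.0000 0.0000 2.0000]
Step 1: x=[6.9200 13.0800 19.8800 24.5600] v=[-0.4000 0.4000 -0.6000 2.8000]
Step 2: x=[6.7792 13.2112 19.6752 25.2256] v=[-0.7040 0.6560 -1.0240 3.3280]
Step 3: x=[6.6106 13.3450 19.4339 25.9272] v=[-0.8429 0.6688 -1.2067 3.5078]
Step 4: x=[6.4519 13.4271 19.2087 26.5893] v=[-0.7934 0.4106 -1.1258 3.3105]
Step 5: x=[6.3351 13.4137 19.0475 27.1410] v=[-0.5841 -0.0668 -0.8060 2.7583]
Step 6: x=[6.2778 13.2848 18.9847 27.5252] v=[-0.2867 -0.6447 -0.3141 1.9209]
Step 7: x=[6.2788 13.0513 19.0355 27.7061] v=[0.0050 -1.1675 0.2540 0.9047]
Max displacement = 3.7061

Answer: 3.7061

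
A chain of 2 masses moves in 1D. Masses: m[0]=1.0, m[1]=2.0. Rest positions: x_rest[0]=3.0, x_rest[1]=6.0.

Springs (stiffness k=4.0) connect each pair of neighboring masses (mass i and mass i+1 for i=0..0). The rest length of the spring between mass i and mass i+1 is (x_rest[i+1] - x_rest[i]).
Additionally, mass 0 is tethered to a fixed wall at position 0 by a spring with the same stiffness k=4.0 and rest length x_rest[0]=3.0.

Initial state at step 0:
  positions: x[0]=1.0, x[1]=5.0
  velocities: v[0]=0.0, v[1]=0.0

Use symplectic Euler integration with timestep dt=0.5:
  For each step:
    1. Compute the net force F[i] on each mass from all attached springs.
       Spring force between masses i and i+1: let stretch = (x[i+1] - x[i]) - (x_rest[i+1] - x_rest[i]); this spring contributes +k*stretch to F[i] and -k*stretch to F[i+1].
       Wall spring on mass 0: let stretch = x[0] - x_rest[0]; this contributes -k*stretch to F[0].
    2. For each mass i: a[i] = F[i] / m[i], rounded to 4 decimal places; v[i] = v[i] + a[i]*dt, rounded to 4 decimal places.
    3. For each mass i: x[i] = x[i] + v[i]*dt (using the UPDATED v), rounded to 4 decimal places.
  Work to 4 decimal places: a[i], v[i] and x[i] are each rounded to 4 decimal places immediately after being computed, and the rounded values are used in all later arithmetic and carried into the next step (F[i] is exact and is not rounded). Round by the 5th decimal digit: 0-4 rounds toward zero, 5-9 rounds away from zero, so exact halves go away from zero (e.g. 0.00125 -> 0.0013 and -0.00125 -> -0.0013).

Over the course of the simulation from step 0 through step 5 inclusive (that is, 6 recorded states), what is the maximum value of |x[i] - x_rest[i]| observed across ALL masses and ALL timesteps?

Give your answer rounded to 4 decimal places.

Step 0: x=[1.0000 5.0000] v=[0.0000 0.0000]
Step 1: x=[4.0000 4.5000] v=[6.0000 -1.0000]
Step 2: x=[3.5000 5.2500] v=[-1.0000 1.5000]
Step 3: x=[1.2500 6.6250] v=[-4.5000 2.7500]
Step 4: x=[3.1250 6.8125] v=[3.7500 0.3750]
Step 5: x=[5.5625 6.6563] v=[4.8750 -0.3125]
Max displacement = 2.5625

Answer: 2.5625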